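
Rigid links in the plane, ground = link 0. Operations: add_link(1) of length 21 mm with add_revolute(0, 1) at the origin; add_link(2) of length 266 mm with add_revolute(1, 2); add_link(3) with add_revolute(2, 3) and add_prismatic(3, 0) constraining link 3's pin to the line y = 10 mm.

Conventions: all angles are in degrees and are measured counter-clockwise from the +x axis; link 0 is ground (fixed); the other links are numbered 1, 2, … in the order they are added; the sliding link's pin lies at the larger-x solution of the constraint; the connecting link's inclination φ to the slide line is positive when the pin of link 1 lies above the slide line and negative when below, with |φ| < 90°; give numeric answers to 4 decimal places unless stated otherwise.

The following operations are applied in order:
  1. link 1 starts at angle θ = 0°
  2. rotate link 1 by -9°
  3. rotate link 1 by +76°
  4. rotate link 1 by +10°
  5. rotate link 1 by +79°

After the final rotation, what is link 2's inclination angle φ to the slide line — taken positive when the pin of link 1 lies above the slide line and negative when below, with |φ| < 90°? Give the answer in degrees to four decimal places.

geometry: r = 21 mm, L = 266 mm, e = 10 mm; θ starts at 0°
rotate link 1 by -9°: θ ← 0° -9° = -9°
rotate link 1 by +76°: θ ← -9° +76° = 67°
rotate link 1 by +10°: θ ← 67° +10° = 77°
rotate link 1 by +79°: θ ← 77° +79° = 156°
h = r sin θ − e = 8.541470 − 10 = -1.458530
sin φ = h / L = -1.458530 / 266 = -0.00548320
φ = arcsin(-0.00548320) = -0.314166°

-0.3142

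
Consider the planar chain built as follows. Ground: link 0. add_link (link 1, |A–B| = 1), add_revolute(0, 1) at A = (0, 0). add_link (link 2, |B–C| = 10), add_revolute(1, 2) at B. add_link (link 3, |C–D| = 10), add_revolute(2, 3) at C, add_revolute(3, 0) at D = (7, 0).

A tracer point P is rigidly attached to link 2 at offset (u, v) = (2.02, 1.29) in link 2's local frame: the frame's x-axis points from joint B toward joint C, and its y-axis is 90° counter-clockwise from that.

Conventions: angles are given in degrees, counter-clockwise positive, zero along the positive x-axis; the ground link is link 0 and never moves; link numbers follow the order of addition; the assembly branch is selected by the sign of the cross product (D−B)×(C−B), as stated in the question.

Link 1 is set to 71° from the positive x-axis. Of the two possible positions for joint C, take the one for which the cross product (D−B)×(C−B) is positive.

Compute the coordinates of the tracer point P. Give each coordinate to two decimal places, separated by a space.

A=(0,0), D=(7.00,0)
B = A + 1.00·(cos71°, sin71°) = (0.3256, 0.9455)
|BD| = 6.7411
circle(B,10.00) ∩ circle(D,10.00): a=3.3705, h=9.4149
  candidates: C₊=(4.9833,9.7945) cross=63.466; C₋=(2.3422,-8.8490) cross=-63.466
  branch + wants cross > 0 → take C=(4.9833,9.7945) (cross=63.466)
ex = (C−B)/|BC| = (0.4658,0.8849); ey = (-0.8849,0.4658)
P = B + 2.02·ex + 1.29·ey = (0.1249,3.3339)

0.12 3.33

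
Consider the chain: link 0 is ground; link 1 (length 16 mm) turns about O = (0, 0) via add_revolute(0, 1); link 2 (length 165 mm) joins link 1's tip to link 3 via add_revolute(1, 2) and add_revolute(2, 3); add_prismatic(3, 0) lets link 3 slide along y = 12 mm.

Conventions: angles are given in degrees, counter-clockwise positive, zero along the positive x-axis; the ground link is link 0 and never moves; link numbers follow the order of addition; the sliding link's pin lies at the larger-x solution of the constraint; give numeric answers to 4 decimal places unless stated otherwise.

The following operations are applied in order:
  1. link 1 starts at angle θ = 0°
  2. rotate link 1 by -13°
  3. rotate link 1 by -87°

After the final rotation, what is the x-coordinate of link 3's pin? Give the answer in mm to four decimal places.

geometry: r = 16 mm, L = 165 mm, e = 12 mm; θ starts at 0°
rotate link 1 by -13°: θ ← 0° -13° = -13°
rotate link 1 by -87°: θ ← -13° -87° = -100°
crank pin P = (r cos θ, r sin θ) = (-2.778371, -15.756924)
h = r sin θ − e = -15.756924 − 12 = -27.756924
x = r cos θ + √(L² − h²) = -2.778371 + 162.648557 = 159.870186

159.8702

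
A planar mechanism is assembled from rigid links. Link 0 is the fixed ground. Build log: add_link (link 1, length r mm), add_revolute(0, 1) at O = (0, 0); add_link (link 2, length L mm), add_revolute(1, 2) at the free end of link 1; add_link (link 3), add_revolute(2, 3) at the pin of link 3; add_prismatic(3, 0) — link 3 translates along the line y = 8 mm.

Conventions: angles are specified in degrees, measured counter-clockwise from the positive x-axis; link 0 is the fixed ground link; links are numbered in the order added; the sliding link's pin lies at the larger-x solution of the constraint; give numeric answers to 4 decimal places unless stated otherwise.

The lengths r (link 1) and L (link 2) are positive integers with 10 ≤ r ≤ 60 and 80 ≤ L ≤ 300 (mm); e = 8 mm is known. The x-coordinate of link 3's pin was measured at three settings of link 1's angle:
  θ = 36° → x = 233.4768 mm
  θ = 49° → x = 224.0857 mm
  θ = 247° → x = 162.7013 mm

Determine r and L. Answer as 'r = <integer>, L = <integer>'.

constraint per measurement: (x − r cos θ)² + (r sin θ − e)² = L²
subtracting the θ₁ and θ₂ equations cancels the r² and L² terms:
r = (x₁² − x₂²) / (2[(x₁cos θ₁ + e sin θ₁) − (x₂cos θ₂ + e sin θ₂)]) = 53.0000 → r = 53
L² = (x₁ − r cos θ₁)² + (r sin θ₁ − e)² = 36863.9842 → L = 192.0000 → L = 192
check at θ₃=247°: x = 162.7013 (printed 162.7013) ✓

r = 53, L = 192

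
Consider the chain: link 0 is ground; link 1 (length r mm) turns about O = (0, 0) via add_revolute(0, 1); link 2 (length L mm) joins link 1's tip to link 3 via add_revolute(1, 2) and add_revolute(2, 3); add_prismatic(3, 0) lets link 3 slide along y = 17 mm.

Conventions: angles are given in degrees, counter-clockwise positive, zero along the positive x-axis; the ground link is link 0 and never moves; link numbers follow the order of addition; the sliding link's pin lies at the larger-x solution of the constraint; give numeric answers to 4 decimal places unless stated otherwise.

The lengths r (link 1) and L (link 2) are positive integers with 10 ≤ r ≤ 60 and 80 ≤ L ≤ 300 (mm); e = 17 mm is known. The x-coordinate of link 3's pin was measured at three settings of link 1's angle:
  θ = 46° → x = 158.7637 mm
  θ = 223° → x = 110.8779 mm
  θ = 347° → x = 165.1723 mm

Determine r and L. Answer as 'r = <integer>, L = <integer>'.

constraint per measurement: (x − r cos θ)² + (r sin θ − e)² = L²
subtracting the θ₁ and θ₂ equations cancels the r² and L² terms:
r = (x₁² − x₂²) / (2[(x₁cos θ₁ + e sin θ₁) − (x₂cos θ₂ + e sin θ₂)]) = 30.0000 → r = 30
L² = (x₁ − r cos θ₁)² + (r sin θ₁ − e)² = 19043.9939 → L = 138.0000 → L = 138
check at θ₃=347°: x = 165.1723 (printed 165.1723) ✓

r = 30, L = 138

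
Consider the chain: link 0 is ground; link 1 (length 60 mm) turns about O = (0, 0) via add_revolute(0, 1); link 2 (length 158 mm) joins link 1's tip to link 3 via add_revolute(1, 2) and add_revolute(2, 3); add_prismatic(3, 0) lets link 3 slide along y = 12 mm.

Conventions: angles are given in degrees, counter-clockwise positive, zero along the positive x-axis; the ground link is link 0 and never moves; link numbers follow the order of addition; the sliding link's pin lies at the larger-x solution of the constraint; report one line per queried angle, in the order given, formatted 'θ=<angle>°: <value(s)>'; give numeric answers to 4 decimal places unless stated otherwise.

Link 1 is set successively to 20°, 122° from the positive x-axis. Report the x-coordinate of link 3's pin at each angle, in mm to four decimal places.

geometry: r = 60 mm, L = 158 mm, e = 12 mm
θ=20°: crank pin P = (r cos θ, r sin θ) = (56.381557, 20.521209)
θ=20°: h = r sin θ − e = 20.521209 − 12 = 8.521209
θ=20°: x = r cos θ + √(L² − h²) = 56.381557 + 157.770051 = 214.151608
θ=122°: crank pin P = (r cos θ, r sin θ) = (-31.795156, 50.882886)
θ=122°: h = r sin θ − e = 50.882886 − 12 = 38.882886
θ=122°: x = r cos θ + √(L² − h²) = -31.795156 + 153.140854 = 121.345698

θ=20°: 214.1516
θ=122°: 121.3457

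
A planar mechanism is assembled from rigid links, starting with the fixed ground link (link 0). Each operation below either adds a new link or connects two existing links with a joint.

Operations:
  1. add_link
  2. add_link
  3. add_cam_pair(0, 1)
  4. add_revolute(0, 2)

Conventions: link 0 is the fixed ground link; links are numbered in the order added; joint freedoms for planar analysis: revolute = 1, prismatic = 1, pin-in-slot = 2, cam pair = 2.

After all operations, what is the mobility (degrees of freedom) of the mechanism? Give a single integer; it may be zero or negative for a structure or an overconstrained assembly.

L=1 J1=0 J2=0
add link → L=2 J1=0 J2=0
add link → L=3 J1=0 J2=0
C@0,1 dof=2 J2 → L=3 J1=0 J2=1
R@0,2 dof=1 J1 → L=3 J1=1 J2=1
M=3(L−1)−2J1−J2=3·2−2·1−1=3

M = 3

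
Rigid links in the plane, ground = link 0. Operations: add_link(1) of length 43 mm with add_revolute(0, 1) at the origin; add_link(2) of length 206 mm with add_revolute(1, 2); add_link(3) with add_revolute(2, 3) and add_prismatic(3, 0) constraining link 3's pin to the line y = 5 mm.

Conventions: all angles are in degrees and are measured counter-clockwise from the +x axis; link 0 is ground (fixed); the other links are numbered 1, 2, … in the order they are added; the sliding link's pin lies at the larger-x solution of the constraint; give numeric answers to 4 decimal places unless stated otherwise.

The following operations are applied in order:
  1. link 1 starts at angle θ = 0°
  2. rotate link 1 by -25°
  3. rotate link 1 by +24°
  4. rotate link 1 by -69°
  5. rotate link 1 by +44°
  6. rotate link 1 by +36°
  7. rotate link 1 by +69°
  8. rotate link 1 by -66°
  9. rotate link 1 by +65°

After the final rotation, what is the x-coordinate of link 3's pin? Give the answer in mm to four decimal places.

geometry: r = 43 mm, L = 206 mm, e = 5 mm; θ starts at 0°
rotate link 1 by -25°: θ ← 0° -25° = -25°
rotate link 1 by +24°: θ ← -25° +24° = -1°
rotate link 1 by -69°: θ ← -1° -69° = -70°
rotate link 1 by +44°: θ ← -70° +44° = -26°
rotate link 1 by +36°: θ ← -26° +36° = 10°
rotate link 1 by +69°: θ ← 10° +69° = 79°
rotate link 1 by -66°: θ ← 79° -66° = 13°
rotate link 1 by +65°: θ ← 13° +65° = 78°
crank pin P = (r cos θ, r sin θ) = (8.940203, 42.060347)
h = r sin θ − e = 42.060347 − 5 = 37.060347
x = r cos θ + √(L² − h²) = 8.940203 + 202.638917 = 211.579120

211.5791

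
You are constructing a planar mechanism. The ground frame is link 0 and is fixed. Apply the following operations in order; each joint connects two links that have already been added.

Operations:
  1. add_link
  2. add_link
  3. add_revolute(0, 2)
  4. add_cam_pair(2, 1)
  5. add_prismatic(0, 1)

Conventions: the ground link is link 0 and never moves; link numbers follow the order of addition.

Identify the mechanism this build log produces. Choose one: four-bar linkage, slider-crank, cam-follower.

links: 3 (incl. ground); joints: 1 revolute, 1 prismatic, 1 higher (cam) pair, forming one closed loop
3 links, revolute + prismatic + higher pair in one loop → cam-follower

cam-follower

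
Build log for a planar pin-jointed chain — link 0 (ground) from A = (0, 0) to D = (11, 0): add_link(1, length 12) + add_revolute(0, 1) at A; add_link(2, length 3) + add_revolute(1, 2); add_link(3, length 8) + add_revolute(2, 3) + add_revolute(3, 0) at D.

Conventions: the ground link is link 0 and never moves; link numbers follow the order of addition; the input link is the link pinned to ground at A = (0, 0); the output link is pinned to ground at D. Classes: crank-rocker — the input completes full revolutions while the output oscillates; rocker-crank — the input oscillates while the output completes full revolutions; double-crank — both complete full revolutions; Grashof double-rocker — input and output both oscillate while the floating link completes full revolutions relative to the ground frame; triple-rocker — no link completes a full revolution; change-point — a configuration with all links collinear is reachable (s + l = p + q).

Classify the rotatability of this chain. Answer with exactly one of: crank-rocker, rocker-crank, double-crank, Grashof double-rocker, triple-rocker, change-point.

lengths: ground=11, input=12, coupler=3, output=8
sorted: s=3 (shortest), l=12 (longest), p+q=19
s + l = 15 vs p + q = 19
s + l < p + q (Grashof) with shortest = coupler link → Grashof double-rocker

Grashof double-rocker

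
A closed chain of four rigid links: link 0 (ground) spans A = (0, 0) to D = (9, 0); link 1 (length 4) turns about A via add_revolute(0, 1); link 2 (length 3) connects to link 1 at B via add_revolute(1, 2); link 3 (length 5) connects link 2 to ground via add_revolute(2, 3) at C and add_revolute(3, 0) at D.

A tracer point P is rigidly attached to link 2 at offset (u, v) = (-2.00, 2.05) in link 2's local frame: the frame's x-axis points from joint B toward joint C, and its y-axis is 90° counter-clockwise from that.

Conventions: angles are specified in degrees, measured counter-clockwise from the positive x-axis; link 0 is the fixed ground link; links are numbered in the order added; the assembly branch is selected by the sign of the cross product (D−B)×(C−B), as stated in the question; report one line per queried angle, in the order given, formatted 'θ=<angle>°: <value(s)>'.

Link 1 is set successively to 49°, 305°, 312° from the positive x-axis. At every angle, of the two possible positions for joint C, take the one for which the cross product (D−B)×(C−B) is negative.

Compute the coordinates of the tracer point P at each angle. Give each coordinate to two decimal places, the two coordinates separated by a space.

A=(0,0), D=(9.00,0)
θ=49°: B = A + 4.00·(cos49°, sin49°) = (2.6242, 3.0188)
θ=49°: |BD| = 7.0543
θ=49°: circle(B,3.00) ∩ circle(D,5.00): a=2.3931, h=1.8091
θ=49°:   candidates: C₊=(5.5614,3.6298) cross=12.762; C₋=(4.0129,0.3596) cross=-12.762
θ=49°:   branch - wants cross < 0 → take C=(4.0129,0.3596) (cross=-12.762)
θ=49°: ex = (C−B)/|BC| = (0.4629,-0.8864); ey = (0.8864,0.4629)
θ=49°: P = B + -2.00·ex + 2.05·ey = (3.5156,5.7406)
θ=305°: B = A + 4.00·(cos305°, sin305°) = (2.2943, -3.2766)
θ=305°: |BD| = 7.4634
θ=305°: circle(B,3.00) ∩ circle(D,5.00): a=2.6598, h=1.3876
θ=305°:   candidates: C₊=(4.0749,-0.8622) cross=10.356; C₋=(5.2933,-3.3556) cross=-10.356
θ=305°:   branch - wants cross < 0 → take C=(5.2933,-3.3556) (cross=-10.356)
θ=305°: ex = (C−B)/|BC| = (0.9997,-0.0263); ey = (0.0263,0.9997)
θ=305°: P = B + -2.00·ex + 2.05·ey = (0.3490,-1.1747)
θ=312°: B = A + 4.00·(cos312°, sin312°) = (2.6765, -2.9726)
θ=312°: |BD| = 6.9873
θ=312°: circle(B,3.00) ∩ circle(D,5.00): a=2.3487, h=1.8664
θ=312°:   candidates: C₊=(4.0081,-0.2843) cross=13.041; C₋=(5.5961,-3.6625) cross=-13.041
θ=312°:   branch - wants cross < 0 → take C=(5.5961,-3.6625) (cross=-13.041)
θ=312°: ex = (C−B)/|BC| = (0.9732,-0.2300); ey = (0.2300,0.9732)
θ=312°: P = B + -2.00·ex + 2.05·ey = (1.2015,-0.5176)

θ=49°: 3.52 5.74
θ=305°: 0.35 -1.17
θ=312°: 1.20 -0.52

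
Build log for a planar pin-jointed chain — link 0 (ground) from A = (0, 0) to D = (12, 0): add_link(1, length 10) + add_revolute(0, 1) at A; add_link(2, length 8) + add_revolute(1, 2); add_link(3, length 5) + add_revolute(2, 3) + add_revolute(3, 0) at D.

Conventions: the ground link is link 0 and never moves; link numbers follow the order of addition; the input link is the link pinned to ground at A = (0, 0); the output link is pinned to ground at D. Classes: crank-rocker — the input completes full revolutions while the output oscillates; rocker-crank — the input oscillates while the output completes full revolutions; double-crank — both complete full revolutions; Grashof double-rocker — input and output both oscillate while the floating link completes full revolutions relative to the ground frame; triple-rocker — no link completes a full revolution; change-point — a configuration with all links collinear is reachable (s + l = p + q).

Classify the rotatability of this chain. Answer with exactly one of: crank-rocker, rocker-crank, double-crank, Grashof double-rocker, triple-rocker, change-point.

lengths: ground=12, input=10, coupler=8, output=5
sorted: s=5 (shortest), l=12 (longest), p+q=18
s + l = 17 vs p + q = 18
s + l < p + q (Grashof) with shortest = output link → rocker-crank

rocker-crank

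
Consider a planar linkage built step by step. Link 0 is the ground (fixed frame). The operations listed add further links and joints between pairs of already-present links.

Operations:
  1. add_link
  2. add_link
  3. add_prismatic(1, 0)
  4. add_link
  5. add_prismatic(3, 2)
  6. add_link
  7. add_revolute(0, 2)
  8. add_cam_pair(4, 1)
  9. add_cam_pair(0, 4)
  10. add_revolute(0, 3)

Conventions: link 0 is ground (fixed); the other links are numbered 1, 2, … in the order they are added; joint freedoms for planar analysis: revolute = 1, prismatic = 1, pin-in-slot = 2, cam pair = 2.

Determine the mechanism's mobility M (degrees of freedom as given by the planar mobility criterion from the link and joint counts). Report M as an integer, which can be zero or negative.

link 0 = ground. State L|J1|J2 = 1|0|0
+link1  2|0|0
+link2  3|0|0
P(1,0) f=1→J1  3|1|0
+link3  4|1|0
P(3,2) f=1→J1  4|2|0
+link4  5|2|0
R(0,2) f=1→J1  5|3|0
C(4,1) f=2→J2  5|3|1
C(0,4) f=2→J2  5|3|2
R(0,3) f=1→J1  5|4|2
M = 3(5−1)−2·4−2 = 12−8−2 = 2

M = 2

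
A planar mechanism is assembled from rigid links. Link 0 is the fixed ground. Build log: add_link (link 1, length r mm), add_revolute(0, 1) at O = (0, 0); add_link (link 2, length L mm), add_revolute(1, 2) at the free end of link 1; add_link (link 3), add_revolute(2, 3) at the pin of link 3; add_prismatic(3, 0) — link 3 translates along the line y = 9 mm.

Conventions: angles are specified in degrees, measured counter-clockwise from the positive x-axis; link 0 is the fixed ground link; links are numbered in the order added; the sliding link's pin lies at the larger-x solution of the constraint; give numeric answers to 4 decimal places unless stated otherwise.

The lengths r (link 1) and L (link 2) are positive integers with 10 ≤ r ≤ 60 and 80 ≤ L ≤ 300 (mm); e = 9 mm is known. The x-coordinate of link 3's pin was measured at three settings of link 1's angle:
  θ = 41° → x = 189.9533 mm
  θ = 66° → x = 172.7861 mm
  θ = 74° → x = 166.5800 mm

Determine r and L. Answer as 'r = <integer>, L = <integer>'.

constraint per measurement: (x − r cos θ)² + (r sin θ − e)² = L²
subtracting the θ₁ and θ₂ equations cancels the r² and L² terms:
r = (x₁² − x₂²) / (2[(x₁cos θ₁ + e sin θ₁) − (x₂cos θ₂ + e sin θ₂)]) = 44.0001 → r = 44
L² = (x₁ − r cos θ₁)² + (r sin θ₁ − e)² = 24964.0148 → L = 158.0000 → L = 158
check at θ₃=74°: x = 166.5800 (printed 166.5800) ✓

r = 44, L = 158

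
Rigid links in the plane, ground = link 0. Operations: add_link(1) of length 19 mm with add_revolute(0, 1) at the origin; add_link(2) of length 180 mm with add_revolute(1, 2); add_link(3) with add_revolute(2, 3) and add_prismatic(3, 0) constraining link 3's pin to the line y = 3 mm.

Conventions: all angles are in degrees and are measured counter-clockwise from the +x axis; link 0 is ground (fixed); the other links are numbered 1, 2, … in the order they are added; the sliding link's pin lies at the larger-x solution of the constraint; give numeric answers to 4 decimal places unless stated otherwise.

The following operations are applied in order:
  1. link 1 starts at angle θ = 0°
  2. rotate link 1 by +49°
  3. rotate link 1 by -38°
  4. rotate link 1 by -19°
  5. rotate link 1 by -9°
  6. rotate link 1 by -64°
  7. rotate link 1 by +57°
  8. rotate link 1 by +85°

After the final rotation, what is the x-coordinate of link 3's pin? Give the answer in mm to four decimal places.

geometry: r = 19 mm, L = 180 mm, e = 3 mm; θ starts at 0°
rotate link 1 by +49°: θ ← 0° +49° = 49°
rotate link 1 by -38°: θ ← 49° -38° = 11°
rotate link 1 by -19°: θ ← 11° -19° = -8°
rotate link 1 by -9°: θ ← -8° -9° = -17°
rotate link 1 by -64°: θ ← -17° -64° = -81°
rotate link 1 by +57°: θ ← -81° +57° = -24°
rotate link 1 by +85°: θ ← -24° +85° = 61°
crank pin P = (r cos θ, r sin θ) = (9.211383, 16.617774)
h = r sin θ − e = 16.617774 − 3 = 13.617774
x = r cos θ + √(L² − h²) = 9.211383 + 179.484139 = 188.695522

188.6955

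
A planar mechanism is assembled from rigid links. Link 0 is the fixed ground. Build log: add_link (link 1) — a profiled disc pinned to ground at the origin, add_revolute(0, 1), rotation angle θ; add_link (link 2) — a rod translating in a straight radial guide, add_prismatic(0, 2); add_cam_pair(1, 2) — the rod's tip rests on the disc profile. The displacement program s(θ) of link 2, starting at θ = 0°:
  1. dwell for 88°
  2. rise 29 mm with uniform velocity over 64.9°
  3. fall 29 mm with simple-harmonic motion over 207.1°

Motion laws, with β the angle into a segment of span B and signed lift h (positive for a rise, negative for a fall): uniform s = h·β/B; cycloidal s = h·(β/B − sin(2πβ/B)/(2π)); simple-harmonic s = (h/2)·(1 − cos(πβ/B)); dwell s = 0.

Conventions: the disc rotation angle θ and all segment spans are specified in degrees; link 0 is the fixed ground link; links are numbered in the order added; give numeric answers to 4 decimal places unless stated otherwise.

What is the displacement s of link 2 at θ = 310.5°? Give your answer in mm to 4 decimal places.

seg 1 [0°–88°] dwell: s stays 0.0000
seg 2 [88°–152.9°] uniform, h=29: full span → s += 29 → s = 29.0000
seg 3 [152.9°–360°] simple-harmonic, h=-29: θ=310.5° here. β=157.6, B=207.1. -29/2·(1 − cos(π·0.7610)) = -25.1007 → s = 3.8993

3.8993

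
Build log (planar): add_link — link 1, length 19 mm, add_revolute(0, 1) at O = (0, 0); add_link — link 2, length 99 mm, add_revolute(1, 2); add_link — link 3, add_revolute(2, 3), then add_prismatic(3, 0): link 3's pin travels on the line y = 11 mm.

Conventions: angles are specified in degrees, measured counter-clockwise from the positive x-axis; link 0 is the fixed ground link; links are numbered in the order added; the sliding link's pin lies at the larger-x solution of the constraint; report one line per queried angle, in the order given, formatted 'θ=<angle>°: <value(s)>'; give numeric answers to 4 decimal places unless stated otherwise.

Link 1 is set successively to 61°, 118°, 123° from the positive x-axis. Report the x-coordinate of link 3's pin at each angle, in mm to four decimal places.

geometry: r = 19 mm, L = 99 mm, e = 11 mm
θ=61°: crank pin P = (r cos θ, r sin θ) = (9.211383, 16.617774)
θ=61°: h = r sin θ − e = 16.617774 − 11 = 5.617774
θ=61°: x = r cos θ + √(L² − h²) = 9.211383 + 98.840481 = 108.051863
θ=118°: crank pin P = (r cos θ, r sin θ) = (-8.919960, 16.776004)
θ=118°: h = r sin θ − e = 16.776004 − 11 = 5.776004
θ=118°: x = r cos θ + √(L² − h²) = -8.919960 + 98.831360 = 89.911401
θ=123°: crank pin P = (r cos θ, r sin θ) = (-10.348142, 15.934741)
θ=123°: h = r sin θ − e = 15.934741 − 11 = 4.934741
θ=123°: x = r cos θ + √(L² − h²) = -10.348142 + 98.876935 = 88.528794

θ=61°: 108.0519
θ=118°: 89.9114
θ=123°: 88.5288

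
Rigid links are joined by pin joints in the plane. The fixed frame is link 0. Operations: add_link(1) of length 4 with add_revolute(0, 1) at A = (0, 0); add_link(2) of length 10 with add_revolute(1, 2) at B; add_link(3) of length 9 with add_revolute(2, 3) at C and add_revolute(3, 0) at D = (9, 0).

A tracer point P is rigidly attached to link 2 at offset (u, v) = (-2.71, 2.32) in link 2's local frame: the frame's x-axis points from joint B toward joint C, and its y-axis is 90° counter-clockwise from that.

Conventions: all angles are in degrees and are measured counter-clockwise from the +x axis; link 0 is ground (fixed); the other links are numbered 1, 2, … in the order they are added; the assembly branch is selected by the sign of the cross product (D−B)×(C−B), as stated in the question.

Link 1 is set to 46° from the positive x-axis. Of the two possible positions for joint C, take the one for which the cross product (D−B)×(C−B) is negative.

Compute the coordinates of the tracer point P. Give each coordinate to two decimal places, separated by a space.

A=(0,0), D=(9.00,0)
B = A + 4.00·(cos46°, sin46°) = (2.7786, 2.8774)
|BD| = 6.8545
circle(B,10.00) ∩ circle(D,9.00): a=4.8132, h=8.7654
  candidates: C₊=(10.8268,8.8127) cross=60.083; C₋=(3.4677,-7.0989) cross=-60.083
  branch - wants cross < 0 → take C=(3.4677,-7.0989) (cross=-60.083)
ex = (C−B)/|BC| = (0.0689,-0.9976); ey = (0.9976,0.0689)
P = B + -2.71·ex + 2.32·ey = (4.9064,5.7408)

4.91 5.74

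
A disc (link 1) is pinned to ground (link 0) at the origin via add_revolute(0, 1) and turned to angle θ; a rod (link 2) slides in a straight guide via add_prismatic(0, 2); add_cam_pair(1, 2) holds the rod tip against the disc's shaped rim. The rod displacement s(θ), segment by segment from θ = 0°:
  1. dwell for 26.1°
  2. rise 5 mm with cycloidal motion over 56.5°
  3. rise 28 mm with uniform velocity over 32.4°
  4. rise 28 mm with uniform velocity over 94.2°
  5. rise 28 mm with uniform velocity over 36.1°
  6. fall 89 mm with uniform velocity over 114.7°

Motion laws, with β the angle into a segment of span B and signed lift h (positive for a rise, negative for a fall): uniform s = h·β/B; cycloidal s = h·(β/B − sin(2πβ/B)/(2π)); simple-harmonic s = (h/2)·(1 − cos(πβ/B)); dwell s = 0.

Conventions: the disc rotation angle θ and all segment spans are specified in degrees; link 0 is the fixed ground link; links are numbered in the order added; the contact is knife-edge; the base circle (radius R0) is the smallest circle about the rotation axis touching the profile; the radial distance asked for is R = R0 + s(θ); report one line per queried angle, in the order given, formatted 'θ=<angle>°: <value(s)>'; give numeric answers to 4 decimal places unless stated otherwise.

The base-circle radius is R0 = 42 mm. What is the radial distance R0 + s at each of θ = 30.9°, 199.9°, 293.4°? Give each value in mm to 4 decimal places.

segment 1 (0° to 26.1°, dwell): s unchanged at 0.0000
θ = 30.9° falls in segment 2 (26.1° to 82.6°, cycloidal, h = 5): β = 30.9 − 26.1 = 4.8°, B = 56.5°; Δs = 5·(0.0850 − sin(2π·0.0850)/(2π)) = 0.0199; s = 0.0000 + 0.0199 = 0.0199
segment 2 (26.1° to 82.6°, cycloidal, h = 5) is passed completely: s = 0.0000 + (5) = 5.0000
segment 3 (82.6° to 115°, uniform, h = 28) is passed completely: s = 5.0000 + (28) = 33.0000
θ = 199.9° falls in segment 4 (115° to 209.2°, uniform, h = 28): β = 199.9 − 115 = 84.9°, B = 94.2°; Δs = 28·84.9/94.2 = 25.2357; s = 33.0000 + 25.2357 = 58.2357
segment 4 (115° to 209.2°, uniform, h = 28) is passed completely: s = 33.0000 + (28) = 61.0000
segment 5 (209.2° to 245.3°, uniform, h = 28) is passed completely: s = 61.0000 + (28) = 89.0000
θ = 293.4° falls in segment 6 (245.3° to 360°, uniform, h = -89): β = 293.4 − 245.3 = 48.1°, B = 114.7°; Δs = -89·48.1/114.7 = -37.3226; s = 89.0000 − 37.3226 = 51.6774
θ=30.9°: R = R0 + s = 42 + 0.0199 = 42.0199
θ=199.9°: R = R0 + s = 42 + 58.2357 = 100.2357
θ=293.4°: R = R0 + s = 42 + 51.6774 = 93.6774

θ=30.9°: 42.0199
θ=199.9°: 100.2357
θ=293.4°: 93.6774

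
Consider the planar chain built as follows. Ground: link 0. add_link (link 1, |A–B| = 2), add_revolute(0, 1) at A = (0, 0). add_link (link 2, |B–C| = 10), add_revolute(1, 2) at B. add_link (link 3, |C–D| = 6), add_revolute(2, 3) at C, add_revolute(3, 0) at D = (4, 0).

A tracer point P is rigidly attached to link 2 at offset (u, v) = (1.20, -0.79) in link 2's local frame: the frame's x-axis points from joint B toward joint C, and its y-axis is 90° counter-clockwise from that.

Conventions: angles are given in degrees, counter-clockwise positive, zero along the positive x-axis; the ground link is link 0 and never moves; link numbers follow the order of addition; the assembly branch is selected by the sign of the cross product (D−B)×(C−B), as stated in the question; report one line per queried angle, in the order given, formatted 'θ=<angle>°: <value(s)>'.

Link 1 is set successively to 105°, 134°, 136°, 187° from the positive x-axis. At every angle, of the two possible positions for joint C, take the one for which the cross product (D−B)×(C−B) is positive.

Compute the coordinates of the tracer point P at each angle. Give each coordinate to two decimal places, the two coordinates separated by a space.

A=(0,0), D=(4.00,0)
θ=105°: B = A + 2.00·(cos105°, sin105°) = (-0.5176, 1.9319)
θ=105°: |BD| = 4.9134
θ=105°: circle(B,10.00) ∩ circle(D,6.00): a=8.9695, h=4.4212
θ=105°:   candidates: C₊=(9.4679,2.4703) cross=21.723; C₋=(5.9911,-5.6600) cross=-21.723
θ=105°:   branch + wants cross > 0 → take C=(9.4679,2.4703) (cross=21.723)
θ=105°: ex = (C−B)/|BC| = (0.9985,0.0538); ey = (-0.0538,0.9985)
θ=105°: P = B + 1.20·ex + -0.79·ey = (0.7232,1.2076)
θ=134°: B = A + 2.00·(cos134°, sin134°) = (-1.3893, 1.4387)
θ=134°: |BD| = 5.5780
θ=134°: circle(B,10.00) ∩ circle(D,6.00): a=8.5258, h=5.2260
θ=134°:   candidates: C₊=(8.1959,4.2889) cross=29.151; C₋=(5.5002,-5.8094) cross=-29.151
θ=134°:   branch + wants cross > 0 → take C=(8.1959,4.2889) (cross=29.151)
θ=134°: ex = (C−B)/|BC| = (0.9585,0.2850); ey = (-0.2850,0.9585)
θ=134°: P = B + 1.20·ex + -0.79·ey = (-0.0139,1.0235)
θ=136°: B = A + 2.00·(cos136°, sin136°) = (-1.4387, 1.3893)
θ=136°: |BD| = 5.6133
θ=136°: circle(B,10.00) ∩ circle(D,6.00): a=8.5074, h=5.2559
θ=136°:   candidates: C₊=(8.1049,4.3761) cross=29.503; C₋=(5.5032,-5.8087) cross=-29.503
θ=136°:   branch + wants cross > 0 → take C=(8.1049,4.3761) (cross=29.503)
θ=136°: ex = (C−B)/|BC| = (0.9544,0.2987); ey = (-0.2987,0.9544)
θ=136°: P = B + 1.20·ex + -0.79·ey = (-0.0575,0.9938)
θ=187°: B = A + 2.00·(cos187°, sin187°) = (-1.9851, -0.2437)
θ=187°: |BD| = 5.9901
θ=187°: circle(B,10.00) ∩ circle(D,6.00): a=8.3372, h=5.5218
θ=187°:   candidates: C₊=(6.1205,5.6128) cross=33.076; C₋=(6.5699,-5.4218) cross=-33.076
θ=187°:   branch + wants cross > 0 → take C=(6.1205,5.6128) (cross=33.076)
θ=187°: ex = (C−B)/|BC| = (0.8106,0.5857); ey = (-0.5857,0.8106)
θ=187°: P = B + 1.20·ex + -0.79·ey = (-0.5498,-0.1813)

θ=105°: 0.72 1.21
θ=134°: -0.01 1.02
θ=136°: -0.06 0.99
θ=187°: -0.55 -0.18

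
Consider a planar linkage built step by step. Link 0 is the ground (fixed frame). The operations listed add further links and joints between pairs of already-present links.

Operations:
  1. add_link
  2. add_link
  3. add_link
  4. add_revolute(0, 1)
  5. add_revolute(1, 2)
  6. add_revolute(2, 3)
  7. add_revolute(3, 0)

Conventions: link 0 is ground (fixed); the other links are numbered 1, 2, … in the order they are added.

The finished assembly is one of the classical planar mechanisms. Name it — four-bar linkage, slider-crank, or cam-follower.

links: 4 (incl. ground); joints: 4 revolute, 0 prismatic, 0 higher (cam) pair, forming one closed loop
4 links in a single 4R loop → four-bar linkage

four-bar linkage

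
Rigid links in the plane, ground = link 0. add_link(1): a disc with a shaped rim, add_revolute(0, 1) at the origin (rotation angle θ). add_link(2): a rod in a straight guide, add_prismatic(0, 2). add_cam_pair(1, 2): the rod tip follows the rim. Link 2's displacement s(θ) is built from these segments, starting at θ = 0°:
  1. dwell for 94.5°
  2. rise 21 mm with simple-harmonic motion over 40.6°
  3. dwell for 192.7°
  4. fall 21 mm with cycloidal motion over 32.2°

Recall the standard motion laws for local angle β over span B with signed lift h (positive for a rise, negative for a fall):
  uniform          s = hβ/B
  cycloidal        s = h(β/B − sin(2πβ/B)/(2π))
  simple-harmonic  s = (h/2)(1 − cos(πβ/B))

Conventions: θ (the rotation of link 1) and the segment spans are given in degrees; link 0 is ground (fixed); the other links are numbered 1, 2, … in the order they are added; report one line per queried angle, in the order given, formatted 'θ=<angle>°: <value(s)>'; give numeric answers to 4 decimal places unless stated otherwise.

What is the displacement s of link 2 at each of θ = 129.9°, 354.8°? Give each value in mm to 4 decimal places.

segment 1 (0° to 94.5°, dwell): s unchanged at 0.0000
θ = 129.9° falls in segment 2 (94.5° to 135.1°, simple-harmonic, h = 21): β = 129.9 − 94.5 = 35.4°, B = 40.6°; Δs = 21/2·(1 − cos(π·0.8719)) = 20.1614; s = 0.0000 + 20.1614 = 20.1614
segment 2 (94.5° to 135.1°, simple-harmonic, h = 21) is passed completely: s = 0.0000 + (21) = 21.0000
segment 3 (135.1° to 327.8°, dwell): s unchanged at 21.0000
θ = 354.8° falls in segment 4 (327.8° to 360°, cycloidal, h = -21): β = 354.8 − 327.8 = 27°, B = 32.2°; Δs = -21·(0.8385 − sin(2π·0.8385)/(2π)) = -20.4473; s = 21.0000 − 20.4473 = 0.5527

θ=129.9°: 20.1614
θ=354.8°: 0.5527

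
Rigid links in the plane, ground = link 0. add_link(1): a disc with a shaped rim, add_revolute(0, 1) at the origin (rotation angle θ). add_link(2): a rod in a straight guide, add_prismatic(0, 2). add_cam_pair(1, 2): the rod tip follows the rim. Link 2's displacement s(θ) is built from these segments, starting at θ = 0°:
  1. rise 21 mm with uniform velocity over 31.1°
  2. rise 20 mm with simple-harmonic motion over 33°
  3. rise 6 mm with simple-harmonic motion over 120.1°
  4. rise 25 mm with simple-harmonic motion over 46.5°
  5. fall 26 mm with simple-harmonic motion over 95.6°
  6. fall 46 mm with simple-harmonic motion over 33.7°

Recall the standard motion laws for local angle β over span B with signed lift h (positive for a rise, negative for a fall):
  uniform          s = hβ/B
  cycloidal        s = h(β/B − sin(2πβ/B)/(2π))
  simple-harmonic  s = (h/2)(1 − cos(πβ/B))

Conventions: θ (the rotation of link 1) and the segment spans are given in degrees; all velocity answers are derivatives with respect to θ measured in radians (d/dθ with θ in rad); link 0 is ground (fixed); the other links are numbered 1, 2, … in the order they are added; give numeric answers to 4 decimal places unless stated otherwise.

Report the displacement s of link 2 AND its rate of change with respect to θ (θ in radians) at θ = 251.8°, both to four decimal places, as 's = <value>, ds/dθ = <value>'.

segment 1 (0° to 31.1°, uniform, h = 21) is passed completely: s = 0.0000 + (21) = 21.0000
segment 2 (31.1° to 64.1°, simple-harmonic, h = 20) is passed completely: s = 21.0000 + (20) = 41.0000
segment 3 (64.1° to 184.2°, simple-harmonic, h = 6) is passed completely: s = 41.0000 + (6) = 47.0000
segment 4 (184.2° to 230.7°, simple-harmonic, h = 25) is passed completely: s = 47.0000 + (25) = 72.0000
θ = 251.8° falls in segment 5 (230.7° to 326.3°, simple-harmonic, h = -26): β = 251.8 − 230.7 = 21.1°, B = 95.6°; Δs = -26/2·(1 − cos(π·0.2207)) = -3.0019; s = 72.0000 − 3.0019 = 68.9981
velocity in seg [230.7°–326.3°] (simple-harmonic), θ in radians: β = 21.1° = 0.3683 rad, B = 95.6° = 1.6685 rad; ds/dθ = (πh/(2B)) sin(πβ/B) = (π·(-26)/(2·1.6685)) sin(π·0.2207) = -15.644324 mm/rad

s = 68.9981, ds/dθ = -15.6443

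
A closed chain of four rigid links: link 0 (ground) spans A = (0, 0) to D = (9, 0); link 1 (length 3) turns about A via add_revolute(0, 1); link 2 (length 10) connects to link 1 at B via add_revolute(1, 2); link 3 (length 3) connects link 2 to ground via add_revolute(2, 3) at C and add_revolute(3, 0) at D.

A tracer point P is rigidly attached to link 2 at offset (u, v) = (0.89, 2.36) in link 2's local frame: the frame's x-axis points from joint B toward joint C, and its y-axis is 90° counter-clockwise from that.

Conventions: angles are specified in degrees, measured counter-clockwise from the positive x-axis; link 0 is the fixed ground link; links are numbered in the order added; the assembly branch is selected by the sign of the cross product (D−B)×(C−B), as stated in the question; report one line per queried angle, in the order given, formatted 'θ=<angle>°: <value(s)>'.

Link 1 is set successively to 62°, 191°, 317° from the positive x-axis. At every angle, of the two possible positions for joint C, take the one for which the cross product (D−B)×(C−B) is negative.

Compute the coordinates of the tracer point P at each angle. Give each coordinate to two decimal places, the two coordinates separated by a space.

A=(0,0), D=(9.00,0)
θ=62°: B = A + 3.00·(cos62°, sin62°) = (1.4084, 2.6488)
θ=62°: |BD| = 8.0404
θ=62°: circle(B,10.00) ∩ circle(D,3.00): a=9.6791, h=2.5129
θ=62°:   candidates: C₊=(11.3751,1.8328) cross=20.205; C₋=(9.7194,-2.9125) cross=-20.205
θ=62°:   branch - wants cross < 0 → take C=(9.7194,-2.9125) (cross=-20.205)
θ=62°: ex = (C−B)/|BC| = (0.8311,-0.5561); ey = (0.5561,0.8311)
θ=62°: P = B + 0.89·ex + 2.36·ey = (3.4606,4.1153)
θ=191°: B = A + 3.00·(cos191°, sin191°) = (-2.9449, -0.5724)
θ=191°: |BD| = 11.9586
θ=191°: circle(B,10.00) ∩ circle(D,3.00): a=9.7841, h=2.0668
θ=191°:   candidates: C₊=(6.7291,1.9603) cross=24.716; C₋=(6.9269,-2.1685) cross=-24.716
θ=191°:   branch - wants cross < 0 → take C=(6.9269,-2.1685) (cross=-24.716)
θ=191°: ex = (C−B)/|BC| = (0.9872,-0.1596); ey = (0.1596,0.9872)
θ=191°: P = B + 0.89·ex + 2.36·ey = (-1.6896,1.6153)
θ=317°: B = A + 3.00·(cos317°, sin317°) = (2.1941, -2.0460)
θ=317°: |BD| = 7.1068
θ=317°: circle(B,10.00) ∩ circle(D,3.00): a=9.9557, h=0.9401
θ=317°:   candidates: C₊=(11.4576,1.7205) cross=6.681; C₋=(11.9989,-0.0801) cross=-6.681
θ=317°:   branch - wants cross < 0 → take C=(11.9989,-0.0801) (cross=-6.681)
θ=317°: ex = (C−B)/|BC| = (0.9805,0.1966); ey = (-0.1966,0.9805)
θ=317°: P = B + 0.89·ex + 2.36·ey = (2.6028,0.4429)

θ=62°: 3.46 4.12
θ=191°: -1.69 1.62
θ=317°: 2.60 0.44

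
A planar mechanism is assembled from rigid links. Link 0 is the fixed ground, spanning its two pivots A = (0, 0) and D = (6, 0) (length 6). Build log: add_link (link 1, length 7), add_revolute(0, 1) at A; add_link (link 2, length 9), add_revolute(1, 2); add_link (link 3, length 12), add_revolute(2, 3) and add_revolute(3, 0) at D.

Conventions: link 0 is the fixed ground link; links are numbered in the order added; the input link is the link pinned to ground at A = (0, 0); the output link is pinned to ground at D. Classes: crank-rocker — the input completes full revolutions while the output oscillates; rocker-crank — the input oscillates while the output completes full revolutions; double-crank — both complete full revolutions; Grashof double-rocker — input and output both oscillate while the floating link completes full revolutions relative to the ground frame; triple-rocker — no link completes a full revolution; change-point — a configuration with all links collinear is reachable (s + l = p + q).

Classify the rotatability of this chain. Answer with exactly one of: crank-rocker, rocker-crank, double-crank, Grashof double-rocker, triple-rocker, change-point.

lengths: ground=6, input=7, coupler=9, output=12
sorted: s=6 (shortest), l=12 (longest), p+q=16
s + l = 18 vs p + q = 16
s + l > p + q → non-Grashof → no link fully rotates → triple-rocker

triple-rocker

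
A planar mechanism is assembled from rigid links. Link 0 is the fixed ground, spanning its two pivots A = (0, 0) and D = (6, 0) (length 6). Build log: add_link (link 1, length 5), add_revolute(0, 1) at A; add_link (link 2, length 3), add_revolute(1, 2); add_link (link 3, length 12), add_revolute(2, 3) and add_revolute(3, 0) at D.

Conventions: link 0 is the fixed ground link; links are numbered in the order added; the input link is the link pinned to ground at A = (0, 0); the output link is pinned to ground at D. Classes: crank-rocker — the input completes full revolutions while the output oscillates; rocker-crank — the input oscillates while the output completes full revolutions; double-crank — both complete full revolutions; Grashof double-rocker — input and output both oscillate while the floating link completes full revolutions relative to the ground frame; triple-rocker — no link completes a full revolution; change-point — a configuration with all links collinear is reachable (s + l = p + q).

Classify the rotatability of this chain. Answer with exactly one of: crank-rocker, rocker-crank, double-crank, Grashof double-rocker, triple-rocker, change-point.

lengths: ground=6, input=5, coupler=3, output=12
sorted: s=3 (shortest), l=12 (longest), p+q=11
s + l = 15 vs p + q = 11
s + l > p + q → non-Grashof → no link fully rotates → triple-rocker

triple-rocker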